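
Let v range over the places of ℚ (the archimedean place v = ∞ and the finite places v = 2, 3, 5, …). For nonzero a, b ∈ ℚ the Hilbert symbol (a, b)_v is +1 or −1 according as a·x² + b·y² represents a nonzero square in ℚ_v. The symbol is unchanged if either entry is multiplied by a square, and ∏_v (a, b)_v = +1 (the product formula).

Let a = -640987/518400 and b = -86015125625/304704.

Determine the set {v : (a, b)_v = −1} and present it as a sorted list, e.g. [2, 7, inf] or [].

(a, b) ≡ (-667, -100529) mod (ℚ^×)²; places V = {2, 3, 5, 11, 13, 19, 23, 29, 31, 37, ∞}.
(a,b)_2: α=-8, β=-6; u≡5, v≡7 (mod 8); ε(u)ε(v)=0·1, αω(v)=-8·0, βω(u)=-6·1; sum ≡ 0  ⇒  +1.
(a,b)_∞: sgn(-667)=−, sgn(-100529)=−, so -1.
(a,b)_3: α=-4, u≡2; β=-2, v≡1 (mod 3); (2|3)=-1, (1|3)=+1; sign (−1)^0·-1^-2·+1^-4 = +1.
(a,b)_23: α=1, u≡10; β=-2, v≡8 (mod 23); (10|23)=-1, (8|23)=+1; sign (−1)^0·-1^-2·+1^1 = +1.
(a,b)_37: α=0, u≡21; β=3, v≡3 (mod 37); (21|37)=+1, (3|37)=+1; sign (−1)^0·+1^3·+1^0 = +1.
(a,b)_5: α=-2, u≡3; β=4, v≡1 (mod 5); (3|5)=-1, (1|5)=+1; sign (−1)^0·-1^4·+1^-2 = +1.
(a,b)_19: α=0, u≡4; β=1, v≡18 (mod 19); (4|19)=+1, (18|19)=-1; sign (−1)^0·+1^1·-1^0 = +1.
(a,b)_13: α=0, u≡9; β=1, v≡6 (mod 13); (9|13)=+1, (6|13)=-1; sign (−1)^0·+1^1·-1^0 = +1.
(a,b)_31: α=2, u≡6; β=0, v≡20 (mod 31); (6|31)=-1, (20|31)=+1; sign (−1)^0·-1^0·+1^2 = +1.
(a,b)_11: α=0, u≡9; β=1, v≡6 (mod 11); (9|11)=+1, (6|11)=-1; sign (−1)^0·+1^1·-1^0 = +1.
(a,b)_29: α=1, u≡23; β=0, v≡10 (mod 29); (23|29)=+1, (10|29)=-1; sign (−1)^0·+1^0·-1^1 = -1.
(-667, -100529 / ℚ) ramifies at {29, ∞}: a division algebra.

[29, inf]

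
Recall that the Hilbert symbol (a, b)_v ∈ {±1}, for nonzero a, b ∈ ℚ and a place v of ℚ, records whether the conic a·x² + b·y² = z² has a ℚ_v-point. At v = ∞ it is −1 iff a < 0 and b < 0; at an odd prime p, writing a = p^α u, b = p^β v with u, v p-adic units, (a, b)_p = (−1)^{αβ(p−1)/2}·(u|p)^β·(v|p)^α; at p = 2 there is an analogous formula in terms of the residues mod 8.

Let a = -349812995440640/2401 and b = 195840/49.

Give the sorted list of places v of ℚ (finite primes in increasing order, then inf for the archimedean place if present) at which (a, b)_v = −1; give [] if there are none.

[17, 29, 41, 43]

Mod squares: a ≡ -255635, b ≡ 85. Check v ∈ {∞, 2, 3, 5, 7, 17, 29, 41, 43}.
v=3: a=3^0·(≡1), b=3^2·(≡1) mod 3; (1|3)=+1, (1|3)=+1; (−1)^{0·2·1}·(+1)^2·(+1)^0 = +1.
v=7: a=7^-4·(≡3), b=7^-2·(≡1) mod 7; (3|7)=-1, (1|7)=+1; (−1)^{-4·-2·3}·(-1)^-2·(+1)^-4 = +1.
v=∞: -255635 < 0 and 85 > 0  ⇒  (a,b)_∞ = +1.
v=17: a=17^4·(≡6), b=17^1·(≡3) mod 17; (6|17)=-1, (3|17)=-1; (−1)^{4·1·8}·(-1)^1·(-1)^4 = -1.
v=2: v_2(a)=14, v_2(b)=8; units ≡ 5, 5 (mod 8); ε·ε+αω+βω = 0·0+14·1+8·1 ≡ 0  ⇒  (a,b)_2 = +1.
v=29: a=29^1·(≡5), b=29^0·(≡19) mod 29; (5|29)=+1, (19|29)=-1; (−1)^{1·0·14}·(+1)^0·(-1)^1 = -1.
v=43: a=43^1·(≡42), b=43^0·(≡3) mod 43; (42|43)=-1, (3|43)=-1; (−1)^{1·0·21}·(-1)^0·(-1)^1 = -1.
v=41: a=41^1·(≡3), b=41^0·(≡3) mod 41; (3|41)=-1, (3|41)=-1; (−1)^{1·0·20}·(-1)^0·(-1)^1 = -1.
v=5: a=5^1·(≡2), b=5^1·(≡2) mod 5; (2|5)=-1, (2|5)=-1; (−1)^{1·1·2}·(-1)^1·(-1)^1 = +1.
|Ram(-255635, 85)| = 4, even; anisotropic at {17, 29, 41, 43}.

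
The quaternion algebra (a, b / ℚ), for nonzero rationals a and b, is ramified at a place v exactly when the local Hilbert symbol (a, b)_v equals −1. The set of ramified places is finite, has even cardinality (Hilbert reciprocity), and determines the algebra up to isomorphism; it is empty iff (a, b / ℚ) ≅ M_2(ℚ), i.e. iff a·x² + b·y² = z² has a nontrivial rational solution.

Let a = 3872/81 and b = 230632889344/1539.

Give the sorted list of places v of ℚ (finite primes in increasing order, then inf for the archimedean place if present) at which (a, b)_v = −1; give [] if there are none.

Mod squares: a ≡ 2, b ≡ 1937221. Check v ∈ {∞, 2, 3, 11, 13, 19, 23, 31, 47}.
v=3: a=3^-4·(≡2), b=3^-4·(≡1) mod 3; (2|3)=-1, (1|3)=+1; (−1)^{-4·-4·1}·(-1)^-4·(+1)^-4 = +1.
v=47: a=47^0·(≡42), b=47^2·(≡29) mod 47; (42|47)=+1, (29|47)=-1; (−1)^{0·2·23}·(+1)^2·(-1)^0 = +1.
v=11: a=11^2·(≡8), b=11^1·(≡3) mod 11; (8|11)=-1, (3|11)=+1; (−1)^{2·1·5}·(-1)^1·(+1)^2 = -1.
v=31: a=31^0·(≡8), b=31^1·(≡26) mod 31; (8|31)=+1, (26|31)=-1; (−1)^{0·1·15}·(+1)^1·(-1)^0 = +1.
v=∞: 2 > 0 and 1937221 > 0  ⇒  (a,b)_∞ = +1.
v=19: a=19^0·(≡3), b=19^-1·(≡9) mod 19; (3|19)=-1, (9|19)=+1; (−1)^{0·-1·9}·(-1)^-1·(+1)^0 = -1.
v=13: a=13^0·(≡8), b=13^1·(≡5) mod 13; (8|13)=-1, (5|13)=-1; (−1)^{0·1·6}·(-1)^1·(-1)^0 = -1.
v=2: v_2(a)=5, v_2(b)=10; units ≡ 1, 5 (mod 8); ε·ε+αω+βω = 0·0+5·1+10·0 ≡ 1  ⇒  (a,b)_2 = -1.
v=23: a=23^0·(≡16), b=23^1·(≡13) mod 23; (16|23)=+1, (13|23)=+1; (−1)^{0·1·11}·(+1)^1·(+1)^0 = +1.
|Ram(2, 1937221)| = 4, even; anisotropic at {2, 11, 13, 19}.

[2, 11, 13, 19]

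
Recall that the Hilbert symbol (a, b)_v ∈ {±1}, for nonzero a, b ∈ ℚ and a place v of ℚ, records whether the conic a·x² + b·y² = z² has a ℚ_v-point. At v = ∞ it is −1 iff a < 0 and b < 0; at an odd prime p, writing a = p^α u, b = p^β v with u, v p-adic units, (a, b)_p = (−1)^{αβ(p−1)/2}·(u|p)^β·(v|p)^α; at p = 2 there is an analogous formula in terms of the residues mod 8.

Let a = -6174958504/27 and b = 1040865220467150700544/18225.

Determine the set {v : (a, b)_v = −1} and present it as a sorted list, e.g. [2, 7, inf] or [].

(a, b) ≡ (-16302, 41) mod (ℚ^×)²; places V = {2, 3, 5, 11, 13, 19, 23, 41, ∞}.
(a,b)_41: α=2, u≡8; β=3, v≡2 (mod 41); (8|41)=+1, (2|41)=+1; sign (−1)^0·+1^3·+1^2 = +1.
(a,b)_11: α=1, u≡9; β=0, v≡6 (mod 11); (9|11)=+1, (6|11)=-1; sign (−1)^0·+1^0·-1^1 = -1.
(a,b)_5: α=0, u≡3; β=-2, v≡1 (mod 5); (3|5)=-1, (1|5)=+1; sign (−1)^0·-1^-2·+1^0 = +1.
(a,b)_13: α=3, u≡7; β=6, v≡6 (mod 13); (7|13)=-1, (6|13)=-1; sign (−1)^0·-1^6·-1^3 = -1.
(a,b)_23: α=0, u≡19; β=2, v≡13 (mod 23); (19|23)=-1, (13|23)=+1; sign (−1)^0·-1^2·+1^0 = +1.
(a,b)_19: α=1, u≡9; β=2, v≡3 (mod 19); (9|19)=+1, (3|19)=-1; sign (−1)^0·+1^2·-1^1 = -1.
(a,b)_2: α=3, β=14; u≡1, v≡1 (mod 8); ε(u)ε(v)=0·0, αω(v)=3·0, βω(u)=14·0; sum ≡ 0  ⇒  +1.
(a,b)_∞: sgn(-16302)=−, sgn(41)=+, so +1.
(a,b)_3: α=-3, u≡2; β=-6, v≡2 (mod 3); (2|3)=-1, (2|3)=-1; sign (−1)^0·-1^-6·-1^-3 = -1.
|Ram(-16302, 41)| = 4, even; anisotropic at {3, 11, 13, 19}.

[3, 11, 13, 19]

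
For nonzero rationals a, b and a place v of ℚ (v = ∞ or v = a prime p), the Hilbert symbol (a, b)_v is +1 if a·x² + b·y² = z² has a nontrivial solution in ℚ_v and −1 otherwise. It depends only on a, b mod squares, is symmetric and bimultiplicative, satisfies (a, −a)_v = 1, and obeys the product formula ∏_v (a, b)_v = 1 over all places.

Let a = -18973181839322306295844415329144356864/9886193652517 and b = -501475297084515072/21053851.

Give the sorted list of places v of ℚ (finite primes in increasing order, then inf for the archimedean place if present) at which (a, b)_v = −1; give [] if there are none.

(a, b) ≡ (-78793, -520112593) mod (ℚ^×)²; places V = {2, 3, 7, 11, 13, 17, 19, 23, 29, 37, 41, ∞}.
(a,b)_23: α=2, u≡22; β=1, v≡4 (mod 23); (22|23)=-1, (4|23)=+1; sign (−1)^0·-1^1·+1^2 = -1.
(a,b)_7: α=-4, u≡3; β=-1, v≡1 (mod 7); (3|7)=-1, (1|7)=+1; sign (−1)^0·-1^-1·+1^-4 = -1.
(a,b)_17: α=4, u≡13; β=2, v≡7 (mod 17); (13|17)=+1, (7|17)=-1; sign (−1)^0·+1^2·-1^4 = +1.
(a,b)_11: α=7, u≡5; β=5, v≡4 (mod 11); (5|11)=+1, (4|11)=+1; sign (−1)^1·+1^5·+1^7 = -1.
(a,b)_13: α=-3, u≡4; β=-3, v≡3 (mod 13); (4|13)=+1, (3|13)=+1; sign (−1)^0·+1^-3·+1^-3 = +1.
(a,b)_∞: sgn(-78793)=−, sgn(-520112593)=−, so -1.
(a,b)_41: α=2, u≡32; β=1, v≡14 (mod 41); (32|41)=+1, (14|41)=-1; sign (−1)^0·+1^1·-1^2 = +1.
(a,b)_37: α=-4, u≡6; β=-2, v≡30 (mod 37); (6|37)=-1, (30|37)=+1; sign (−1)^0·-1^-2·+1^-4 = +1.
(a,b)_2: α=14, β=8; u≡7, v≡7 (mod 8); ε(u)ε(v)=1·1, αω(v)=14·0, βω(u)=8·0; sum ≡ 1  ⇒  -1.
(a,b)_3: α=14, u≡2; β=4, v≡2 (mod 3); (2|3)=-1, (2|3)=-1; sign (−1)^0·-1^4·-1^14 = +1.
(a,b)_29: α=3, u≡25; β=1, v≡3 (mod 29); (25|29)=+1, (3|29)=-1; sign (−1)^0·+1^1·-1^3 = -1.
(a,b)_19: α=3, u≡15; β=1, v≡5 (mod 19); (15|19)=-1, (5|19)=+1; sign (−1)^1·-1^1·+1^3 = +1.
Ram(-78793, -520112593) = {2, 7, 11, 23, 29, ∞}; no ℚ_2-point on the conic.

[2, 7, 11, 23, 29, inf]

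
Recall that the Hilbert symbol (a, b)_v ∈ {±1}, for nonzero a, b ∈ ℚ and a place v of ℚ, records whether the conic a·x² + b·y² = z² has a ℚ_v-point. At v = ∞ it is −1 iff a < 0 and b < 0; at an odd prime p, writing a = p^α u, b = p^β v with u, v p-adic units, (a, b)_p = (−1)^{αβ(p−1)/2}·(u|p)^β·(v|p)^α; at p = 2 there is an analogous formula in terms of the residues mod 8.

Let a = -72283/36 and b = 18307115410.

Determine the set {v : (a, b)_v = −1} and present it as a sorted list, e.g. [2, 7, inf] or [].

[2, 5, 19, 43]

(a, b) ≡ (-43, 5890) mod (ℚ^×)²; places V = {2, 3, 5, 19, 31, 41, 43, ∞}.
(a,b)_∞: sgn(-43)=−, sgn(5890)=+, so +1.
(a,b)_2: α=-2, β=1; u≡5, v≡1 (mod 8); ε(u)ε(v)=0·0, αω(v)=-2·0, βω(u)=1·1; sum ≡ 1  ⇒  -1.
(a,b)_19: α=0, u≡13; β=1, v≡1 (mod 19); (13|19)=-1, (1|19)=+1; sign (−1)^0·-1^1·+1^0 = -1.
(a,b)_3: α=-2, u≡2; β=0, v≡1 (mod 3); (2|3)=-1, (1|3)=+1; sign (−1)^0·-1^0·+1^-2 = +1.
(a,b)_43: α=1, u≡19; β=2, v≡39 (mod 43); (19|43)=-1, (39|43)=-1; sign (−1)^0·-1^2·-1^1 = -1.
(a,b)_5: α=0, u≡2; β=1, v≡2 (mod 5); (2|5)=-1, (2|5)=-1; sign (−1)^0·-1^1·-1^0 = -1.
(a,b)_31: α=0, u≡8; β=1, v≡2 (mod 31); (8|31)=+1, (2|31)=+1; sign (−1)^0·+1^1·+1^0 = +1.
(a,b)_41: α=2, u≡25; β=2, v≡26 (mod 41); (25|41)=+1, (26|41)=-1; sign (−1)^0·+1^2·-1^2 = +1.
|Ram(-43, 5890)| = 4, even; anisotropic at {2, 5, 19, 43}.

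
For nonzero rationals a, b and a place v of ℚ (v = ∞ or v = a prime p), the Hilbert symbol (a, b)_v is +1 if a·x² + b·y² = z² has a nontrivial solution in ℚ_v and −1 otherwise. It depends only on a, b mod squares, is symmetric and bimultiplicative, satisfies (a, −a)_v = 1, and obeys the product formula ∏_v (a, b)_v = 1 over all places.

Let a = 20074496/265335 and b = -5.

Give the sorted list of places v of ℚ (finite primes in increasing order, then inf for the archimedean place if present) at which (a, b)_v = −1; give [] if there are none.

Mod squares: a ≡ 435, b ≡ -5. Check v ∈ {∞, 2, 3, 5, 7, 13, 19, 29}.
v=3: a=3^-1·(≡1), b=3^0·(≡1) mod 3; (1|3)=+1, (1|3)=+1; (−1)^{-1·0·1}·(+1)^0·(+1)^-1 = +1.
v=7: a=7^-2·(≡2), b=7^0·(≡2) mod 7; (2|7)=+1, (2|7)=+1; (−1)^{-2·0·3}·(+1)^0·(+1)^-2 = +1.
v=5: a=5^-1·(≡3), b=5^1·(≡4) mod 5; (3|5)=-1, (4|5)=+1; (−1)^{-1·1·2}·(-1)^1·(+1)^-1 = -1.
v=2: v_2(a)=12, v_2(b)=0; units ≡ 3, 3 (mod 8); ε·ε+αω+βω = 1·1+12·1+0·1 ≡ 1  ⇒  (a,b)_2 = -1.
v=∞: 435 > 0 and -5 < 0  ⇒  (a,b)_∞ = +1.
v=13: a=13^2·(≡11), b=13^0·(≡8) mod 13; (11|13)=-1, (8|13)=-1; (−1)^{2·0·6}·(-1)^0·(-1)^2 = +1.
v=29: a=29^1·(≡12), b=29^0·(≡24) mod 29; (12|29)=-1, (24|29)=+1; (−1)^{1·0·14}·(-1)^0·(+1)^1 = +1.
v=19: a=19^-2·(≡5), b=19^0·(≡14) mod 19; (5|19)=+1, (14|19)=-1; (−1)^{-2·0·9}·(+1)^0·(-1)^-2 = +1.
|Ram(435, -5)| = 2, even; anisotropic at {2, 5}.

[2, 5]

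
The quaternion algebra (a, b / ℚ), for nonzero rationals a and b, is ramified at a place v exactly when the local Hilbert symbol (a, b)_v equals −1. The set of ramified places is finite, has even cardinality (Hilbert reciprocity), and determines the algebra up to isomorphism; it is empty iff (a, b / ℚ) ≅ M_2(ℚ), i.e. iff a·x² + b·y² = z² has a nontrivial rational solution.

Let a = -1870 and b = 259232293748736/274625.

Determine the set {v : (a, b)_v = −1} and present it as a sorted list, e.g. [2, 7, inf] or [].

Mod squares: a ≡ -1870, b ≡ 7410. Check v ∈ {∞, 2, 3, 5, 7, 11, 13, 17, 19}.
v=13: a=13^0·(≡2), b=13^-3·(≡6) mod 13; (2|13)=-1, (6|13)=-1; (−1)^{0·-3·6}·(-1)^-3·(-1)^0 = -1.
v=2: v_2(a)=1, v_2(b)=15; units ≡ 1, 1 (mod 8); ε·ε+αω+βω = 0·0+1·0+15·0 ≡ 0  ⇒  (a,b)_2 = +1.
v=3: a=3^0·(≡2), b=3^5·(≡1) mod 3; (2|3)=-1, (1|3)=+1; (−1)^{0·5·1}·(-1)^5·(+1)^0 = -1.
v=11: a=11^1·(≡6), b=11^2·(≡10) mod 11; (6|11)=-1, (10|11)=-1; (−1)^{1·2·5}·(-1)^2·(-1)^1 = -1.
v=17: a=17^1·(≡9), b=17^2·(≡2) mod 17; (9|17)=+1, (2|17)=+1; (−1)^{1·2·8}·(+1)^2·(+1)^1 = +1.
v=5: a=5^1·(≡1), b=5^-3·(≡3) mod 5; (1|5)=+1, (3|5)=-1; (−1)^{1·-3·2}·(+1)^-3·(-1)^1 = -1.
v=∞: -1870 < 0 and 7410 > 0  ⇒  (a,b)_∞ = +1.
v=7: a=7^0·(≡6), b=7^2·(≡2) mod 7; (6|7)=-1, (2|7)=+1; (−1)^{0·2·3}·(-1)^2·(+1)^0 = +1.
v=19: a=19^0·(≡11), b=19^1·(≡2) mod 19; (11|19)=+1, (2|19)=-1; (−1)^{0·1·9}·(+1)^1·(-1)^0 = +1.
Ram(-1870, 7410) = {3, 5, 11, 13}; no ℚ_3-point on the conic.

[3, 5, 11, 13]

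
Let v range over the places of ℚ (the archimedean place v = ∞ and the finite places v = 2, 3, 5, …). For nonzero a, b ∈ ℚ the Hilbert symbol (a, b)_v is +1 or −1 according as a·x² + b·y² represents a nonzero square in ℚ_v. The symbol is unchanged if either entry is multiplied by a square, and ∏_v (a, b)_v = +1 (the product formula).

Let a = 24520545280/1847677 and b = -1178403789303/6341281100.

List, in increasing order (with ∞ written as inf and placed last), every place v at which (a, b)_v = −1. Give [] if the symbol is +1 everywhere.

(a, b) ≡ (185185, -7293) mod (ℚ^×)²; places V = {2, 3, 5, 7, 11, 13, 17, 23, 29, 37, 41, 47, ∞}.
(a,b)_37: α=1, u≡10; β=0, v≡10 (mod 37); (10|37)=+1, (10|37)=+1; sign (−1)^0·+1^0·+1^1 = +1.
(a,b)_2: α=10, β=-2; u≡1, v≡3 (mod 8); ε(u)ε(v)=0·1, αω(v)=10·1, βω(u)=-2·0; sum ≡ 0  ⇒  +1.
(a,b)_47: α=0, u≡23; β=2, v≡22 (mod 47); (23|47)=-1, (22|47)=-1; sign (−1)^0·-1^2·-1^0 = +1.
(a,b)_29: α=-2, u≡16; β=0, v≡15 (mod 29); (16|29)=+1, (15|29)=-1; sign (−1)^0·+1^0·-1^-2 = +1.
(a,b)_17: α=0, u≡13; β=1, v≡16 (mod 17); (13|17)=+1, (16|17)=+1; sign (−1)^0·+1^1·+1^0 = +1.
(a,b)_13: α=-3, u≡4; β=3, v≡8 (mod 13); (4|13)=+1, (8|13)=-1; sign (−1)^0·+1^3·-1^-3 = -1.
(a,b)_41: α=2, u≡19; β=0, v≡21 (mod 41); (19|41)=-1, (21|41)=+1; sign (−1)^0·-1^0·+1^2 = +1.
(a,b)_23: α=0, u≡3; β=2, v≡17 (mod 23); (3|23)=+1, (17|23)=-1; sign (−1)^0·+1^2·-1^0 = +1.
(a,b)_11: α=1, u≡4; β=-1, v≡2 (mod 11); (4|11)=+1, (2|11)=-1; sign (−1)^1·+1^-1·-1^1 = +1.
(a,b)_3: α=0, u≡1; β=3, v≡2 (mod 3); (1|3)=+1, (2|3)=-1; sign (−1)^0·+1^3·-1^0 = +1.
(a,b)_7: α=1, u≡4; β=-8, v≡1 (mod 7); (4|7)=+1, (1|7)=+1; sign (−1)^0·+1^-8·+1^1 = +1.
(a,b)_∞: sgn(185185)=+, sgn(-7293)=−, so +1.
(a,b)_5: α=1, u≡3; β=-2, v≡3 (mod 5); (3|5)=-1, (3|5)=-1; sign (−1)^0·-1^-2·-1^1 = -1.
Ram(185185, -7293) = {5, 13}; no ℚ_5-point on the conic.

[5, 13]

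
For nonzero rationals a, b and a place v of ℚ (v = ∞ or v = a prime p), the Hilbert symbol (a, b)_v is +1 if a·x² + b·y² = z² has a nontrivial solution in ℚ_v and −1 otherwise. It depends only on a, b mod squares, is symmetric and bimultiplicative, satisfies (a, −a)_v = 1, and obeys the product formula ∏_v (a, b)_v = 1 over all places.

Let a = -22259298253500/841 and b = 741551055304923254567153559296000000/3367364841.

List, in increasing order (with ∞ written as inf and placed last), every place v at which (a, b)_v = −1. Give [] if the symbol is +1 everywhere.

(a, b) ≡ (-24732553615, 283679) mod (ℚ^×)²; places V = {2, 3, 5, 7, 11, 13, 17, 23, 29, 37, 41, 47, 53, ∞}.
(a,b)_2: α=2, β=14; u≡1, v≡7 (mod 8); ε(u)ε(v)=0·1, αω(v)=2·0, βω(u)=14·0; sum ≡ 0  ⇒  +1.
(a,b)_5: α=3, u≡2; β=6, v≡4 (mod 5); (2|5)=-1, (4|5)=+1; sign (−1)^0·-1^6·+1^3 = +1.
(a,b)_13: α=0, u≡12; β=2, v≡7 (mod 13); (12|13)=+1, (7|13)=-1; sign (−1)^0·+1^2·-1^0 = +1.
(a,b)_7: α=1, u≡3; β=0, v≡1 (mod 7); (3|7)=-1, (1|7)=+1; sign (−1)^0·-1^0·+1^1 = +1.
(a,b)_47: α=1, u≡32; β=2, v≡21 (mod 47); (32|47)=+1, (21|47)=+1; sign (−1)^0·+1^2·+1^1 = +1.
(a,b)_23: α=0, u≡21; β=-2, v≡17 (mod 23); (21|23)=-1, (17|23)=-1; sign (−1)^0·-1^-2·-1^0 = +1.
(a,b)_17: α=1, u≡7; β=3, v≡3 (mod 17); (7|17)=-1, (3|17)=-1; sign (−1)^0·-1^3·-1^1 = +1.
(a,b)_29: α=-2, u≡18; β=-4, v≡20 (mod 29); (18|29)=-1, (20|29)=+1; sign (−1)^0·-1^-4·+1^-2 = +1.
(a,b)_∞: sgn(-24732553615)=−, sgn(283679)=+, so +1.
(a,b)_11: α=1, u≡9; β=5, v≡9 (mod 11); (9|11)=+1, (9|11)=+1; sign (−1)^1·+1^5·+1^1 = -1.
(a,b)_37: α=1, u≡36; β=3, v≡20 (mod 37); (36|37)=+1, (20|37)=-1; sign (−1)^0·+1^3·-1^1 = -1.
(a,b)_3: α=2, u≡2; β=-2, v≡2 (mod 3); (2|3)=-1, (2|3)=-1; sign (−1)^0·-1^-2·-1^2 = +1.
(a,b)_41: α=1, u≡19; β=3, v≡21 (mod 41); (19|41)=-1, (21|41)=+1; sign (−1)^0·-1^3·+1^1 = -1.
(a,b)_53: α=1, u≡1; β=2, v≡32 (mod 53); (1|53)=+1, (32|53)=-1; sign (−1)^0·+1^2·-1^1 = -1.
(-24732553615, 283679 / ℚ) ramifies at {11, 37, 41, 53}: a division algebra.

[11, 37, 41, 53]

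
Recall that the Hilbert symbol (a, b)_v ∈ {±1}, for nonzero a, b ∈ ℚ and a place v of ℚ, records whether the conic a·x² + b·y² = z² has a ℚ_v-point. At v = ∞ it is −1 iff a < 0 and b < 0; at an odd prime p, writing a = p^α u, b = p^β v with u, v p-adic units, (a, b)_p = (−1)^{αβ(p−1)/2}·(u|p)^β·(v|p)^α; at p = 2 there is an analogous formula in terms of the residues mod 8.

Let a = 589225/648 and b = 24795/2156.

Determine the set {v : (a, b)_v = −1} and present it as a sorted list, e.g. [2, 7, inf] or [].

[5, 13, 19, 37]

Mod squares: a ≡ 962, b ≡ 30305. Check v ∈ {∞, 2, 3, 5, 7, 11, 13, 19, 29, 37}.
v=29: a=29^0·(≡9), b=29^1·(≡13) mod 29; (9|29)=+1, (13|29)=+1; (−1)^{0·1·14}·(+1)^1·(+1)^0 = +1.
v=7: a=7^2·(≡5), b=7^-2·(≡4) mod 7; (5|7)=-1, (4|7)=+1; (−1)^{2·-2·3}·(-1)^-2·(+1)^2 = +1.
v=5: a=5^2·(≡3), b=5^1·(≡4) mod 5; (3|5)=-1, (4|5)=+1; (−1)^{2·1·2}·(-1)^1·(+1)^2 = -1.
v=19: a=19^0·(≡8), b=19^1·(≡12) mod 19; (8|19)=-1, (12|19)=-1; (−1)^{0·1·9}·(-1)^1·(-1)^0 = -1.
v=2: v_2(a)=-3, v_2(b)=-2; units ≡ 1, 1 (mod 8); ε·ε+αω+βω = 0·0+-3·0+-2·0 ≡ 0  ⇒  (a,b)_2 = +1.
v=3: a=3^-4·(≡2), b=3^2·(≡2) mod 3; (2|3)=-1, (2|3)=-1; (−1)^{-4·2·1}·(-1)^2·(-1)^-4 = +1.
v=11: a=11^0·(≡1), b=11^-1·(≡5) mod 11; (1|11)=+1, (5|11)=+1; (−1)^{0·-1·5}·(+1)^-1·(+1)^0 = +1.
v=13: a=13^1·(≡3), b=13^0·(≡11) mod 13; (3|13)=+1, (11|13)=-1; (−1)^{1·0·6}·(+1)^0·(-1)^1 = -1.
v=∞: 962 > 0 and 30305 > 0  ⇒  (a,b)_∞ = +1.
v=37: a=37^1·(≡30), b=37^0·(≡19) mod 37; (30|37)=+1, (19|37)=-1; (−1)^{1·0·18}·(+1)^0·(-1)^1 = -1.
Ram(962, 30305) = {5, 13, 19, 37}; no ℚ_5-point on the conic.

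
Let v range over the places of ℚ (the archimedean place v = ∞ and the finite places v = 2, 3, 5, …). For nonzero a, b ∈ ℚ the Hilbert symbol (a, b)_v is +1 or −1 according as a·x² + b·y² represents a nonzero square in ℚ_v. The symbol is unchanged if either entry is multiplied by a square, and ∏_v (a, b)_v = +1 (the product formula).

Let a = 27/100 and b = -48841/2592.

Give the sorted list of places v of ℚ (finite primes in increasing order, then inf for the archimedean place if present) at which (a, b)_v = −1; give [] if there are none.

Mod squares: a ≡ 3, b ≡ -2. Check v ∈ {∞, 2, 3, 5, 13, 17}.
v=∞: 3 > 0 and -2 < 0  ⇒  (a,b)_∞ = +1.
v=13: a=13^0·(≡3), b=13^2·(≡2) mod 13; (3|13)=+1, (2|13)=-1; (−1)^{0·2·6}·(+1)^2·(-1)^0 = +1.
v=5: a=5^-2·(≡3), b=5^0·(≡2) mod 5; (3|5)=-1, (2|5)=-1; (−1)^{-2·0·2}·(-1)^0·(-1)^-2 = +1.
v=17: a=17^0·(≡12), b=17^2·(≡15) mod 17; (12|17)=-1, (15|17)=+1; (−1)^{0·2·8}·(-1)^2·(+1)^0 = +1.
v=2: v_2(a)=-2, v_2(b)=-5; units ≡ 3, 7 (mod 8); ε·ε+αω+βω = 1·1+-2·0+-5·1 ≡ 0  ⇒  (a,b)_2 = +1.
v=3: a=3^3·(≡1), b=3^-4·(≡1) mod 3; (1|3)=+1, (1|3)=+1; (−1)^{3·-4·1}·(+1)^-4·(+1)^3 = +1.
Ram(a, b) = ∅: the form 3·x² + -2·y² − z² is isotropic over every ℚ_v, so by Hasse–Minkowski it is isotropic over ℚ.

[]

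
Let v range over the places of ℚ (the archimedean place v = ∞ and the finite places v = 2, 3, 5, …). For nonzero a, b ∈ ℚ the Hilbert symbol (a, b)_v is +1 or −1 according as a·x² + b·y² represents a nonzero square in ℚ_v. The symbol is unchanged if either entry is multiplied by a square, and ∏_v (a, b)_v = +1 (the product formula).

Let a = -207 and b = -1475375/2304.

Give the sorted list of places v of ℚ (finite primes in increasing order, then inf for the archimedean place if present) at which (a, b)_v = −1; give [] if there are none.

[5, 11, 37, inf]

Mod squares: a ≡ -23, b ≡ -59015. Check v ∈ {∞, 2, 3, 5, 11, 23, 29, 37}.
v=2: v_2(a)=0, v_2(b)=-8; units ≡ 1, 1 (mod 8); ε·ε+αω+βω = 0·0+0·0+-8·0 ≡ 0  ⇒  (a,b)_2 = +1.
v=11: a=11^0·(≡2), b=11^1·(≡4) mod 11; (2|11)=-1, (4|11)=+1; (−1)^{0·1·5}·(-1)^1·(+1)^0 = -1.
v=5: a=5^0·(≡3), b=5^3·(≡3) mod 5; (3|5)=-1, (3|5)=-1; (−1)^{0·3·2}·(-1)^3·(-1)^0 = -1.
v=37: a=37^0·(≡15), b=37^1·(≡27) mod 37; (15|37)=-1, (27|37)=+1; (−1)^{0·1·18}·(-1)^1·(+1)^0 = -1.
v=23: a=23^1·(≡14), b=23^0·(≡13) mod 23; (14|23)=-1, (13|23)=+1; (−1)^{1·0·11}·(-1)^0·(+1)^1 = +1.
v=29: a=29^0·(≡25), b=29^1·(≡6) mod 29; (25|29)=+1, (6|29)=+1; (−1)^{0·1·14}·(+1)^1·(+1)^0 = +1.
v=3: a=3^2·(≡1), b=3^-2·(≡1) mod 3; (1|3)=+1, (1|3)=+1; (−1)^{2·-2·1}·(+1)^-2·(+1)^2 = +1.
v=∞: -23 < 0 and -59015 < 0  ⇒  (a,b)_∞ = -1.
Ram(-23, -59015) = {5, 11, 37, ∞}; no ℚ_5-point on the conic.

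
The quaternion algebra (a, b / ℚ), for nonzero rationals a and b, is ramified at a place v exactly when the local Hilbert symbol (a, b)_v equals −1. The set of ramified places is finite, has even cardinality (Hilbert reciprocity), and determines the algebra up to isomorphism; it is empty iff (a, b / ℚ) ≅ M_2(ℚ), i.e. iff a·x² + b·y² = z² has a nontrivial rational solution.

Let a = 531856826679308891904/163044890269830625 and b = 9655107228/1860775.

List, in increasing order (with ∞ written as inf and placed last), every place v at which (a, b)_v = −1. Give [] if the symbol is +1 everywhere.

[]

(a, b) ≡ (111, 58497) mod (ℚ^×)²; places V = {2, 3, 5, 7, 11, 13, 17, 29, 31, 37, ∞}.
(a,b)_11: α=2, u≡3; β=0, v≡2 (mod 11); (3|11)=+1, (2|11)=-1; sign (−1)^0·+1^0·-1^2 = +1.
(a,b)_5: α=-4, u≡1; β=-2, v≡3 (mod 5); (1|5)=+1, (3|5)=-1; sign (−1)^0·+1^-2·-1^-4 = +1.
(a,b)_13: α=6, u≡6; β=2, v≡9 (mod 13); (6|13)=-1, (9|13)=+1; sign (−1)^0·-1^2·+1^6 = +1.
(a,b)_7: α=-10, u≡3; β=-4, v≡5 (mod 7); (3|7)=-1, (5|7)=-1; sign (−1)^0·-1^-4·-1^-10 = +1.
(a,b)_3: α=5, u≡1; β=3, v≡2 (mod 3); (1|3)=+1, (2|3)=-1; sign (−1)^1·+1^3·-1^5 = +1.
(a,b)_31: α=-4, u≡20; β=-1, v≡3 (mod 31); (20|31)=+1, (3|31)=-1; sign (−1)^0·+1^-1·-1^-4 = +1.
(a,b)_29: α=0, u≡4; β=2, v≡7 (mod 29); (4|29)=+1, (7|29)=+1; sign (−1)^0·+1^2·+1^0 = +1.
(a,b)_17: α=2, u≡16; β=1, v≡10 (mod 17); (16|17)=+1, (10|17)=-1; sign (−1)^0·+1^1·-1^2 = +1.
(a,b)_37: α=3, u≡25; β=1, v≡16 (mod 37); (25|37)=+1, (16|37)=+1; sign (−1)^0·+1^1·+1^3 = +1.
(a,b)_2: α=8, β=2; u≡7, v≡1 (mod 8); ε(u)ε(v)=1·0, αω(v)=8·0, βω(u)=2·0; sum ≡ 0  ⇒  +1.
(a,b)_∞: sgn(111)=+, sgn(58497)=+, so +1.
Ram(a, b) = ∅: the form 111·x² + 58497·y² − z² is isotropic over every ℚ_v, so by Hasse–Minkowski it is isotropic over ℚ.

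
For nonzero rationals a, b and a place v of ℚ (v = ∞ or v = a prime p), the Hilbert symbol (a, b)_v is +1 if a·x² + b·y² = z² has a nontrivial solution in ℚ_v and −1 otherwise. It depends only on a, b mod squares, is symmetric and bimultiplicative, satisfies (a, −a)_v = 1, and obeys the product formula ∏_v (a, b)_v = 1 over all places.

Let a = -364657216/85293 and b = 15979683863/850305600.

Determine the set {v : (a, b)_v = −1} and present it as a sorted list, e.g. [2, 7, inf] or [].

Mod squares: a ≡ -13, b ≡ 143. Check v ∈ {∞, 2, 3, 5, 7, 11, 13, 31}.
v=7: a=7^2·(≡2), b=7^0·(≡6) mod 7; (2|7)=+1, (6|7)=-1; (−1)^{2·0·3}·(+1)^0·(-1)^2 = +1.
v=11: a=11^2·(≡4), b=11^3·(≡10) mod 11; (4|11)=+1, (10|11)=-1; (−1)^{2·3·5}·(+1)^3·(-1)^2 = +1.
v=13: a=13^-1·(≡10), b=13^1·(≡5) mod 13; (10|13)=+1, (5|13)=-1; (−1)^{-1·1·6}·(+1)^1·(-1)^-1 = -1.
v=31: a=31^2·(≡9), b=31^4·(≡19) mod 31; (9|31)=+1, (19|31)=+1; (−1)^{2·4·15}·(+1)^4·(+1)^2 = +1.
v=2: v_2(a)=6, v_2(b)=-6; units ≡ 3, 7 (mod 8); ε·ε+αω+βω = 1·1+6·0+-6·1 ≡ 1  ⇒  (a,b)_2 = -1.
v=3: a=3^-8·(≡2), b=3^-12·(≡2) mod 3; (2|3)=-1, (2|3)=-1; (−1)^{-8·-12·1}·(-1)^-12·(-1)^-8 = +1.
v=5: a=5^0·(≡3), b=5^-2·(≡2) mod 5; (3|5)=-1, (2|5)=-1; (−1)^{0·-2·2}·(-1)^-2·(-1)^0 = +1.
v=∞: -13 < 0 and 143 > 0  ⇒  (a,b)_∞ = +1.
|Ram(-13, 143)| = 2, even; anisotropic at {2, 13}.

[2, 13]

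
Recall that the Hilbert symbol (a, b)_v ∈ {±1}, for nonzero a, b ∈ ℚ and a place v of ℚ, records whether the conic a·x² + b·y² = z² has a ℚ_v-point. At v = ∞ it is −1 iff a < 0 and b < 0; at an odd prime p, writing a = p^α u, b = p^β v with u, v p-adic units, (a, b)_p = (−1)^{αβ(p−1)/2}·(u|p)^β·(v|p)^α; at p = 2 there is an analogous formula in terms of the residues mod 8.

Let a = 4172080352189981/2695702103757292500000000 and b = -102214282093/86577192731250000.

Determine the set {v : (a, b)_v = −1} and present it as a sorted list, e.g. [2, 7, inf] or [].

[17, 29]

(a, b) ≡ (377, -6409) mod (ℚ^×)²; places V = {2, 3, 5, 7, 11, 13, 17, 29, 31, ∞}.
(a,b)_5: α=-10, u≡3; β=-8, v≡1 (mod 5); (3|5)=-1, (1|5)=+1; sign (−1)^0·-1^-8·+1^-10 = +1.
(a,b)_17: α=4, u≡12; β=3, v≡3 (mod 17); (12|17)=-1, (3|17)=-1; sign (−1)^0·-1^3·-1^4 = -1.
(a,b)_29: α=1, u≡5; β=1, v≡19 (mod 29); (5|29)=+1, (19|29)=-1; sign (−1)^0·+1^1·-1^1 = -1.
(a,b)_7: α=6, u≡3; β=2, v≡6 (mod 7); (3|7)=-1, (6|7)=-1; sign (−1)^0·-1^2·-1^6 = +1.
(a,b)_13: α=-3, u≡9; β=-3, v≡1 (mod 13); (9|13)=+1, (1|13)=+1; sign (−1)^0·+1^-3·+1^-3 = +1.
(a,b)_11: α=4, u≡5; β=4, v≡3 (mod 11); (5|11)=+1, (3|11)=+1; sign (−1)^0·+1^4·+1^4 = +1.
(a,b)_31: α=-4, u≡25; β=-2, v≡28 (mod 31); (25|31)=+1, (28|31)=+1; sign (−1)^0·+1^-2·+1^-4 = +1.
(a,b)_2: α=-8, β=-4; u≡1, v≡7 (mod 8); ε(u)ε(v)=0·1, αω(v)=-8·0, βω(u)=-4·0; sum ≡ 0  ⇒  +1.
(a,b)_∞: sgn(377)=+, sgn(-6409)=−, so +1.
(a,b)_3: α=-12, u≡2; β=-8, v≡2 (mod 3); (2|3)=-1, (2|3)=-1; sign (−1)^0·-1^-8·-1^-12 = +1.
(377, -6409 / ℚ) ramifies at {17, 29}: a division algebra.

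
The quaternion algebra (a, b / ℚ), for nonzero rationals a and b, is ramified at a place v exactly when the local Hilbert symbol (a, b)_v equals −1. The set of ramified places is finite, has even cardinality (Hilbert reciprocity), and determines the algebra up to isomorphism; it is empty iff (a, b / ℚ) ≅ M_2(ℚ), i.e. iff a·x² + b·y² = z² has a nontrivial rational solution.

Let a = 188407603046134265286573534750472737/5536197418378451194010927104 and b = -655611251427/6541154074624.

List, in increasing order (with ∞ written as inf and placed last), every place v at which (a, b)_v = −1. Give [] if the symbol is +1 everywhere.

[17, 37]

(a, b) ≡ (325193, -187) mod (ℚ^×)²; places V = {2, 3, 7, 11, 13, 17, 29, 37, 43, 47, 53, ∞}.
(a,b)_29: α=-4, u≡28; β=-2, v≡13 (mod 29); (28|29)=+1, (13|29)=+1; sign (−1)^0·+1^-2·+1^-4 = +1.
(a,b)_17: α=7, u≡2; β=3, v≡14 (mod 17); (2|17)=+1, (14|17)=-1; sign (−1)^0·+1^3·-1^7 = -1.
(a,b)_∞: sgn(325193)=+, sgn(-187)=−, so +1.
(a,b)_7: α=-2, u≡1; β=0, v≡1 (mod 7); (1|7)=+1, (1|7)=+1; sign (−1)^0·+1^0·+1^-2 = +1.
(a,b)_3: α=22, u≡2; β=8, v≡2 (mod 3); (2|3)=-1, (2|3)=-1; sign (−1)^0·-1^8·-1^22 = +1.
(a,b)_53: α=-4, u≡37; β=-2, v≡36 (mod 53); (37|53)=+1, (36|53)=+1; sign (−1)^0·+1^-2·+1^-4 = +1.
(a,b)_11: α=3, u≡10; β=1, v≡5 (mod 11); (10|11)=-1, (5|11)=+1; sign (−1)^1·-1^1·+1^3 = +1.
(a,b)_43: α=6, u≡32; β=2, v≡37 (mod 43); (32|43)=-1, (37|43)=-1; sign (−1)^0·-1^2·-1^6 = +1.
(a,b)_2: α=-22, β=-14; u≡1, v≡5 (mod 8); ε(u)ε(v)=0·0, αω(v)=-22·1, βω(u)=-14·0; sum ≡ 0  ⇒  +1.
(a,b)_13: α=-6, u≡2; β=-2, v≡5 (mod 13); (2|13)=-1, (5|13)=-1; sign (−1)^0·-1^-2·-1^-6 = +1.
(a,b)_47: α=1, u≡43; β=0, v≡24 (mod 47); (43|47)=-1, (24|47)=+1; sign (−1)^0·-1^0·+1^1 = +1.
(a,b)_37: α=1, u≡14; β=0, v≡24 (mod 37); (14|37)=-1, (24|37)=-1; sign (−1)^0·-1^0·-1^1 = -1.
Ram(325193, -187) = {17, 37}; no ℚ_17-point on the conic.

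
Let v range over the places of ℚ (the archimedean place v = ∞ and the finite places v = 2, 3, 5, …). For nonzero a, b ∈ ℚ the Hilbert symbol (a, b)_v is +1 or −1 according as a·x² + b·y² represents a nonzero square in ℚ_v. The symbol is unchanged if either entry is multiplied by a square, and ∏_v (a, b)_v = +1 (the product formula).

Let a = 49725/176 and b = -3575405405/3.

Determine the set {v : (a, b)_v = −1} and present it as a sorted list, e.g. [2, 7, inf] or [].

[11, 13]

(a, b) ≡ (2431, -15) mod (ℚ^×)²; places V = {2, 3, 5, 11, 13, 17, ∞}.
(a,b)_5: α=2, u≡4; β=1, v≡3 (mod 5); (4|5)=+1, (3|5)=-1; sign (−1)^0·+1^1·-1^2 = +1.
(a,b)_∞: sgn(2431)=+, sgn(-15)=−, so +1.
(a,b)_2: α=-4, β=0; u≡7, v≡1 (mod 8); ε(u)ε(v)=1·0, αω(v)=-4·0, βω(u)=0·0; sum ≡ 0  ⇒  +1.
(a,b)_11: α=-1, u≡1; β=4, v≡2 (mod 11); (1|11)=+1, (2|11)=-1; sign (−1)^0·+1^4·-1^-1 = -1.
(a,b)_3: α=2, u≡1; β=-1, v≡1 (mod 3); (1|3)=+1, (1|3)=+1; sign (−1)^0·+1^-1·+1^2 = +1.
(a,b)_17: α=1, u≡3; β=2, v≡1 (mod 17); (3|17)=-1, (1|17)=+1; sign (−1)^0·-1^2·+1^1 = +1.
(a,b)_13: α=1, u≡6; β=2, v≡11 (mod 13); (6|13)=-1, (11|13)=-1; sign (−1)^0·-1^2·-1^1 = -1.
Ram(2431, -15) = {11, 13}; no ℚ_11-point on the conic.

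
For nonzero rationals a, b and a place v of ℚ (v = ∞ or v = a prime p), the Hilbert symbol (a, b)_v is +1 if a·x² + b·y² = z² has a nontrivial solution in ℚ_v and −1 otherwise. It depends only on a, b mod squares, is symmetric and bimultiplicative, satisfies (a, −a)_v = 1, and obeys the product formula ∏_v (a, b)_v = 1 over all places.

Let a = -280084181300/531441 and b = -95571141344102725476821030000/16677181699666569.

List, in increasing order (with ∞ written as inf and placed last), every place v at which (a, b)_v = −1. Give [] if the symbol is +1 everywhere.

(a, b) ≡ (-893, -47) mod (ℚ^×)²; places V = {2, 3, 5, 7, 11, 19, 23, 47, ∞}.
(a,b)_3: α=-12, u≡1; β=-34, v≡1 (mod 3); (1|3)=+1, (1|3)=+1; sign (−1)^0·+1^-34·+1^-12 = +1.
(a,b)_∞: sgn(-893)=−, sgn(-47)=−, so -1.
(a,b)_2: α=2, β=4; u≡3, v≡1 (mod 8); ε(u)ε(v)=1·0, αω(v)=2·0, βω(u)=4·1; sum ≡ 0  ⇒  +1.
(a,b)_7: α=2, u≡6; β=6, v≡2 (mod 7); (6|7)=-1, (2|7)=+1; sign (−1)^0·-1^6·+1^2 = +1.
(a,b)_23: α=2, u≡8; β=6, v≡22 (mod 23); (8|23)=+1, (22|23)=-1; sign (−1)^0·+1^6·-1^2 = +1.
(a,b)_5: α=2, u≡3; β=4, v≡3 (mod 5); (3|5)=-1, (3|5)=-1; sign (−1)^0·-1^4·-1^2 = +1.
(a,b)_11: α=2, u≡5; β=4, v≡10 (mod 11); (5|11)=+1, (10|11)=-1; sign (−1)^0·+1^4·-1^2 = +1.
(a,b)_19: α=1, u≡14; β=2, v≡14 (mod 19); (14|19)=-1, (14|19)=-1; sign (−1)^0·-1^2·-1^1 = -1.
(a,b)_47: α=1, u≡1; β=3, v≡29 (mod 47); (1|47)=+1, (29|47)=-1; sign (−1)^1·+1^3·-1^1 = +1.
Ram(-893, -47) = {19, ∞}; no ℚ_19-point on the conic.

[19, inf]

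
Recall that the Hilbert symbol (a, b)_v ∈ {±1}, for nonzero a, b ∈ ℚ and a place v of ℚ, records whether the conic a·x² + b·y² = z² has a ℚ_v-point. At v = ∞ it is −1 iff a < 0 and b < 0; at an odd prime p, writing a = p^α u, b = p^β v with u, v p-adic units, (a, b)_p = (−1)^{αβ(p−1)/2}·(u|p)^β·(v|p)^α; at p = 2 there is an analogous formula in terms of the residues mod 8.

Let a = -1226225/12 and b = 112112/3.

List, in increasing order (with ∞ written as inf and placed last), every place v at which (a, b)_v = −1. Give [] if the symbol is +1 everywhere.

[11, 13]

(a, b) ≡ (-3003, 429) mod (ℚ^×)²; places V = {2, 3, 5, 7, 11, 13, ∞}.
(a,b)_2: α=-2, β=4; u≡5, v≡5 (mod 8); ε(u)ε(v)=0·0, αω(v)=-2·1, βω(u)=4·1; sum ≡ 0  ⇒  +1.
(a,b)_∞: sgn(-3003)=−, sgn(429)=+, so +1.
(a,b)_3: α=-1, u≡1; β=-1, v≡2 (mod 3); (1|3)=+1, (2|3)=-1; sign (−1)^1·+1^-1·-1^-1 = +1.
(a,b)_13: α=1, u≡10; β=1, v≡6 (mod 13); (10|13)=+1, (6|13)=-1; sign (−1)^0·+1^1·-1^1 = -1.
(a,b)_7: α=3, u≡6; β=2, v≡2 (mod 7); (6|7)=-1, (2|7)=+1; sign (−1)^0·-1^2·+1^3 = +1.
(a,b)_11: α=1, u≡10; β=1, v≡2 (mod 11); (10|11)=-1, (2|11)=-1; sign (−1)^1·-1^1·-1^1 = -1.
(a,b)_5: α=2, u≡3; β=0, v≡4 (mod 5); (3|5)=-1, (4|5)=+1; sign (−1)^0·-1^0·+1^2 = +1.
Ram(-3003, 429) = {11, 13}; no ℚ_11-point on the conic.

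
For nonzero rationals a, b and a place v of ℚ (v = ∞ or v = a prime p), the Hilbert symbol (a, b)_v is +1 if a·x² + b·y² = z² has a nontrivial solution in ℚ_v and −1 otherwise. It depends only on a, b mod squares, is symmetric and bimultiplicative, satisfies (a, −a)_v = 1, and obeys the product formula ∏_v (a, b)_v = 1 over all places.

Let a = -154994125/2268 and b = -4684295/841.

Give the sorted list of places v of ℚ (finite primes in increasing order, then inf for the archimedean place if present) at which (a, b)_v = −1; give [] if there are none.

Mod squares: a ≡ -256795, b ≡ -8855. Check v ∈ {∞, 2, 3, 5, 7, 11, 13, 23, 29}.
v=23: a=23^1·(≡4), b=23^3·(≡4) mod 23; (4|23)=+1, (4|23)=+1; (−1)^{1·3·11}·(+1)^3·(+1)^1 = -1.
v=5: a=5^3·(≡4), b=5^1·(≡1) mod 5; (4|5)=+1, (1|5)=+1; (−1)^{3·1·2}·(+1)^1·(+1)^3 = +1.
v=∞: -256795 < 0 and -8855 < 0  ⇒  (a,b)_∞ = -1.
v=7: a=7^-1·(≡4), b=7^1·(≡1) mod 7; (4|7)=+1, (1|7)=+1; (−1)^{-1·1·3}·(+1)^1·(+1)^-1 = -1.
v=13: a=13^2·(≡2), b=13^0·(≡11) mod 13; (2|13)=-1, (11|13)=-1; (−1)^{2·0·6}·(-1)^0·(-1)^2 = +1.
v=3: a=3^-4·(≡2), b=3^0·(≡1) mod 3; (2|3)=-1, (1|3)=+1; (−1)^{-4·0·1}·(-1)^0·(+1)^-4 = +1.
v=29: a=29^1·(≡27), b=29^-2·(≡17) mod 29; (27|29)=-1, (17|29)=-1; (−1)^{1·-2·14}·(-1)^-2·(-1)^1 = -1.
v=11: a=11^1·(≡10), b=11^1·(≡4) mod 11; (10|11)=-1, (4|11)=+1; (−1)^{1·1·5}·(-1)^1·(+1)^1 = +1.
v=2: v_2(a)=-2, v_2(b)=0; units ≡ 5, 1 (mod 8); ε·ε+αω+βω = 0·0+-2·0+0·1 ≡ 0  ⇒  (a,b)_2 = +1.
(-256795, -8855 / ℚ) ramifies at {7, 23, 29, ∞}: a division algebra.

[7, 23, 29, inf]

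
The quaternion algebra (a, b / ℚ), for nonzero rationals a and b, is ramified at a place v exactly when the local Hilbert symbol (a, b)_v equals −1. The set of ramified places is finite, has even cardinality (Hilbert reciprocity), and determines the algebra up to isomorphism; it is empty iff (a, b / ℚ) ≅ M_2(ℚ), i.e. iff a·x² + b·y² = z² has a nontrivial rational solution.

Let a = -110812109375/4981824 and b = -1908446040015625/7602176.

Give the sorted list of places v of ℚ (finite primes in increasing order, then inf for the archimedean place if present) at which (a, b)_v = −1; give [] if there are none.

Mod squares: a ≡ -283679, b ≡ -12256317821. Check v ∈ {∞, 2, 3, 5, 11, 17, 19, 29, 31, 37, 41, 43}.
v=31: a=31^-2·(≡16), b=31^1·(≡27) mod 31; (16|31)=+1, (27|31)=-1; (−1)^{-2·1·15}·(+1)^1·(-1)^-2 = +1.
v=17: a=17^1·(≡14), b=17^2·(≡14) mod 17; (14|17)=-1, (14|17)=-1; (−1)^{1·2·8}·(-1)^2·(-1)^1 = -1.
v=29: a=29^0·(≡5), b=29^-1·(≡16) mod 29; (5|29)=+1, (16|29)=+1; (−1)^{0·-1·14}·(+1)^-1·(+1)^0 = +1.
v=37: a=37^1·(≡32), b=37^1·(≡36) mod 37; (32|37)=-1, (36|37)=+1; (−1)^{1·1·18}·(-1)^1·(+1)^1 = -1.
v=3: a=3^-4·(≡1), b=3^0·(≡1) mod 3; (1|3)=+1, (1|3)=+1; (−1)^{-4·0·1}·(+1)^0·(+1)^-4 = +1.
v=5: a=5^8·(≡4), b=5^6·(≡4) mod 5; (4|5)=+1, (4|5)=+1; (−1)^{8·6·2}·(+1)^6·(+1)^8 = +1.
v=19: a=19^0·(≡8), b=19^1·(≡15) mod 19; (8|19)=-1, (15|19)=-1; (−1)^{0·1·9}·(-1)^1·(-1)^0 = -1.
v=2: v_2(a)=-6, v_2(b)=-18; units ≡ 1, 3 (mod 8); ε·ε+αω+βω = 0·1+-6·1+-18·0 ≡ 0  ⇒  (a,b)_2 = +1.
v=11: a=11^1·(≡2), b=11^1·(≡2) mod 11; (2|11)=-1, (2|11)=-1; (−1)^{1·1·5}·(-1)^1·(-1)^1 = -1.
v=∞: -283679 < 0 and -12256317821 < 0  ⇒  (a,b)_∞ = -1.
v=43: a=43^0·(≡15), b=43^1·(≡15) mod 43; (15|43)=+1, (15|43)=+1; (−1)^{0·1·21}·(+1)^1·(+1)^0 = +1.
v=41: a=41^1·(≡37), b=41^1·(≡6) mod 41; (37|41)=+1, (6|41)=-1; (−1)^{1·1·20}·(+1)^1·(-1)^1 = -1.
Ram(-283679, -12256317821) = {11, 17, 19, 37, 41, ∞}; no ℚ_11-point on the conic.

[11, 17, 19, 37, 41, inf]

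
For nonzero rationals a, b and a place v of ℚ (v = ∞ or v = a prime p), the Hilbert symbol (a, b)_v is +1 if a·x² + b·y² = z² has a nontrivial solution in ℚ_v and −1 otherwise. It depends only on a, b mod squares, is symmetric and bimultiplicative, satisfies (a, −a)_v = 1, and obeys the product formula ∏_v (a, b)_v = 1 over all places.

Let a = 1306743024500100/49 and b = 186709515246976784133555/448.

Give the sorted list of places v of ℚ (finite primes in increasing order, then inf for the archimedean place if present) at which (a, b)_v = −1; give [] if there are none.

[3, 7, 17, 19]

(a, b) ≡ (969, 26565) mod (ℚ^×)²; places V = {2, 3, 5, 7, 11, 17, 19, 23, ∞}.
(a,b)_23: α=2, u≡2; β=3, v≡5 (mod 23); (2|23)=+1, (5|23)=-1; sign (−1)^0·+1^3·-1^2 = +1.
(a,b)_7: α=-2, u≡5; β=-1, v≡1 (mod 7); (5|7)=-1, (1|7)=+1; sign (−1)^0·-1^-1·+1^-2 = -1.
(a,b)_∞: sgn(969)=+, sgn(26565)=+, so +1.
(a,b)_17: α=3, u≡3; β=6, v≡14 (mod 17); (3|17)=-1, (14|17)=-1; sign (−1)^0·-1^6·-1^3 = -1.
(a,b)_11: α=2, u≡4; β=5, v≡7 (mod 11); (4|11)=+1, (7|11)=-1; sign (−1)^0·+1^5·-1^2 = +1.
(a,b)_5: α=2, u≡1; β=1, v≡2 (mod 5); (1|5)=+1, (2|5)=-1; sign (−1)^0·+1^1·-1^2 = +1.
(a,b)_19: α=1, u≡18; β=2, v≡13 (mod 19); (18|19)=-1, (13|19)=-1; sign (−1)^0·-1^2·-1^1 = -1.
(a,b)_3: α=7, u≡2; β=7, v≡2 (mod 3); (2|3)=-1, (2|3)=-1; sign (−1)^1·-1^7·-1^7 = -1.
(a,b)_2: α=2, β=-6; u≡1, v≡5 (mod 8); ε(u)ε(v)=0·0, αω(v)=2·1, βω(u)=-6·0; sum ≡ 0  ⇒  +1.
(969, 26565 / ℚ) ramifies at {3, 7, 17, 19}: a division algebra.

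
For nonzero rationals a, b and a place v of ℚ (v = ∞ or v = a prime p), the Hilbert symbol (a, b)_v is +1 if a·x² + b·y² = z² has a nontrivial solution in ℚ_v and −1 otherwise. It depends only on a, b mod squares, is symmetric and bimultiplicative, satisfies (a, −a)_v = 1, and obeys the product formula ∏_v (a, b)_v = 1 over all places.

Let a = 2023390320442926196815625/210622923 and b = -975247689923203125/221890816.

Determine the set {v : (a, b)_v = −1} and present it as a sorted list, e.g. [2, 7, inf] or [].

(a, b) ≡ (3315, -165) mod (ℚ^×)²; places V = {2, 3, 5, 7, 11, 13, 17, 19, 23, ∞}.
(a,b)_5: α=5, u≡2; β=7, v≡3 (mod 5); (2|5)=-1, (3|5)=-1; sign (−1)^0·-1^7·-1^5 = +1.
(a,b)_23: α=4, u≡12; β=2, v≡14 (mod 23); (12|23)=+1, (14|23)=-1; sign (−1)^0·+1^2·-1^4 = +1.
(a,b)_2: α=0, β=-8; u≡3, v≡3 (mod 8); ε(u)ε(v)=1·1, αω(v)=0·1, βω(u)=-8·1; sum ≡ 1  ⇒  -1.
(a,b)_3: α=-5, u≡1; β=1, v≡2 (mod 3); (1|3)=+1, (2|3)=-1; sign (−1)^1·+1^1·-1^-5 = +1.
(a,b)_∞: sgn(3315)=+, sgn(-165)=−, so +1.
(a,b)_13: α=3, u≡2; β=2, v≡10 (mod 13); (2|13)=-1, (10|13)=+1; sign (−1)^0·-1^2·+1^3 = +1.
(a,b)_11: α=8, u≡9; β=5, v≡6 (mod 11); (9|11)=+1, (6|11)=-1; sign (−1)^0·+1^5·-1^8 = +1.
(a,b)_19: α=-2, u≡6; β=-2, v≡5 (mod 19); (6|19)=+1, (5|19)=+1; sign (−1)^0·+1^-2·+1^-2 = +1.
(a,b)_7: α=-4, u≡2; β=-4, v≡6 (mod 7); (2|7)=+1, (6|7)=-1; sign (−1)^0·+1^-4·-1^-4 = +1.
(a,b)_17: α=3, u≡4; β=2, v≡12 (mod 17); (4|17)=+1, (12|17)=-1; sign (−1)^0·+1^2·-1^3 = -1.
|Ram(3315, -165)| = 2, even; anisotropic at {2, 17}.

[2, 17]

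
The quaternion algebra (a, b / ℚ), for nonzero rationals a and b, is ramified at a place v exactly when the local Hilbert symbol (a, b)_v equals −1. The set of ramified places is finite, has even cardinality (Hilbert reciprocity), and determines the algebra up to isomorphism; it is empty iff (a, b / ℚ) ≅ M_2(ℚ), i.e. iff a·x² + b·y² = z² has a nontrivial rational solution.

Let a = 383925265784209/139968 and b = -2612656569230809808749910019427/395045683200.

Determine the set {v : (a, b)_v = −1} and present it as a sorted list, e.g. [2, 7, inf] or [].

Mod squares: a ≡ 36363, b ≡ -45849. Check v ∈ {∞, 2, 3, 5, 7, 11, 17, 19, 23, 29, 31}.
v=29: a=29^2·(≡10), b=29^5·(≡15) mod 29; (10|29)=-1, (15|29)=-1; (−1)^{2·5·14}·(-1)^5·(-1)^2 = -1.
v=5: a=5^0·(≡3), b=5^-2·(≡1) mod 5; (3|5)=-1, (1|5)=+1; (−1)^{0·-2·2}·(-1)^-2·(+1)^0 = +1.
v=11: a=11^0·(≡7), b=11^2·(≡8) mod 11; (7|11)=-1, (8|11)=-1; (−1)^{0·2·5}·(-1)^2·(-1)^0 = +1.
v=19: a=19^4·(≡4), b=19^6·(≡7) mod 19; (4|19)=+1, (7|19)=+1; (−1)^{4·6·9}·(+1)^6·(+1)^4 = +1.
v=23: a=23^1·(≡14), b=23^2·(≡8) mod 23; (14|23)=-1, (8|23)=+1; (−1)^{1·2·11}·(-1)^2·(+1)^1 = +1.
v=7: a=7^0·(≡3), b=7^-2·(≡1) mod 7; (3|7)=-1, (1|7)=+1; (−1)^{0·-2·3}·(-1)^-2·(+1)^0 = +1.
v=17: a=17^3·(≡6), b=17^5·(≡11) mod 17; (6|17)=-1, (11|17)=-1; (−1)^{3·5·8}·(-1)^5·(-1)^3 = +1.
v=∞: 36363 > 0 and -45849 < 0  ⇒  (a,b)_∞ = +1.
v=31: a=31^1·(≡15), b=31^3·(≡4) mod 31; (15|31)=-1, (4|31)=+1; (−1)^{1·3·15}·(-1)^3·(+1)^1 = +1.
v=2: v_2(a)=-6, v_2(b)=-14; units ≡ 3, 7 (mod 8); ε·ε+αω+βω = 1·1+-6·0+-14·1 ≡ 1  ⇒  (a,b)_2 = -1.
v=3: a=3^-7·(≡1), b=3^-9·(≡2) mod 3; (1|3)=+1, (2|3)=-1; (−1)^{-7·-9·1}·(+1)^-9·(-1)^-7 = +1.
(36363, -45849 / ℚ) ramifies at {2, 29}: a division algebra.

[2, 29]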